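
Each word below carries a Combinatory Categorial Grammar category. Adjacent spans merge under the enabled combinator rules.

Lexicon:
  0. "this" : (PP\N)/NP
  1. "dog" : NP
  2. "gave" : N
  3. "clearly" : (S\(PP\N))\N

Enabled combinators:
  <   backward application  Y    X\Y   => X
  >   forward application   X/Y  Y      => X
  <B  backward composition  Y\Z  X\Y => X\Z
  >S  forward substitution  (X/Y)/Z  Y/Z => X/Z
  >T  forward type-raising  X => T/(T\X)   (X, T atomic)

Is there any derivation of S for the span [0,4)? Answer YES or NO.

[0,4] S   <
  [0,2] PP\N   >
    [0,1] "this" : (PP\N)/NP
    [1,2] "dog" : NP
  [2,4] S\(PP\N)   <
    [2,3] "gave" : N
    [3,4] "clearly" : (S\(PP\N))\N

YES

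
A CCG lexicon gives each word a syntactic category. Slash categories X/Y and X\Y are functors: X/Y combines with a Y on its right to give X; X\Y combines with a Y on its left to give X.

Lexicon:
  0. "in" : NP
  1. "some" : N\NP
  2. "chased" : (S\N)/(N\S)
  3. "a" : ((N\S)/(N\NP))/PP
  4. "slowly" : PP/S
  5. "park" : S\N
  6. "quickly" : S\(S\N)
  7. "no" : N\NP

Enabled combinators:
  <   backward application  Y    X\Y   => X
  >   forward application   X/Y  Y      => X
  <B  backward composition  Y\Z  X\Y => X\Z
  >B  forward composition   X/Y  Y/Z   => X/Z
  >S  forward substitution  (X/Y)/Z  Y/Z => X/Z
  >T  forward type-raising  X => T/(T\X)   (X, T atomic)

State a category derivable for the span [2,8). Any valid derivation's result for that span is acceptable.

S\N

[0,8] S   <
  [0,2] N   >
    [0,1] N/(N\NP)   >T
      [0,1] "in" : NP
    [1,2] "some" : N\NP
  [2,8] S\N   >
    [2,3] "chased" : (S\N)/(N\S)
    [3,8] N\S   >
      [3,7] (N\S)/(N\NP)   >
        [3,4] "a" : ((N\S)/(N\NP))/PP
        [4,7] PP   >
          [4,5] "slowly" : PP/S
          [5,7] S   <
            [5,6] "park" : S\N
            [6,7] "quickly" : S\(S\N)
      [7,8] "no" : N\NP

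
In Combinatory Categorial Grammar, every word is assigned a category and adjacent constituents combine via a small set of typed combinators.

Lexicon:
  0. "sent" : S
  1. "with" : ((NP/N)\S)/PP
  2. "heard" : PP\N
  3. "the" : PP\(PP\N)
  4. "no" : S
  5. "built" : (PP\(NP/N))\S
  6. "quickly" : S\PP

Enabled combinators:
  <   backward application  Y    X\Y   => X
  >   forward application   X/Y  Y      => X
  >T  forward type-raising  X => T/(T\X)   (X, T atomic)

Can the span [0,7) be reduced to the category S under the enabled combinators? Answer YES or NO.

YES

[0,7] S   <
  [0,6] PP   <
    [0,4] NP/N   <
      [0,1] "sent" : S
      [1,4] (NP/N)\S   >
        [1,2] "with" : ((NP/N)\S)/PP
        [2,4] PP   <
          [2,3] "heard" : PP\N
          [3,4] "the" : PP\(PP\N)
    [4,6] PP\(NP/N)   <
      [4,5] "no" : S
      [5,6] "built" : (PP\(NP/N))\S
  [6,7] "quickly" : S\PP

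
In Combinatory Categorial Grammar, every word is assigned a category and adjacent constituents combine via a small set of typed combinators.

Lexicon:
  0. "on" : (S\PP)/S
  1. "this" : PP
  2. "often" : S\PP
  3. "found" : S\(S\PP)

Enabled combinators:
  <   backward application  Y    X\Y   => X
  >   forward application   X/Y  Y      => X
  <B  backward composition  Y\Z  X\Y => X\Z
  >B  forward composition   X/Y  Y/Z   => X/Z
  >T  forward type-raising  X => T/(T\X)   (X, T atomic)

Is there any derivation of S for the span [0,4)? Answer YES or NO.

YES

[0,4] S   <
  [0,3] S\PP   >
    [0,1] "on" : (S\PP)/S
    [1,3] S   <
      [1,2] "this" : PP
      [2,3] "often" : S\PP
  [3,4] "found" : S\(S\PP)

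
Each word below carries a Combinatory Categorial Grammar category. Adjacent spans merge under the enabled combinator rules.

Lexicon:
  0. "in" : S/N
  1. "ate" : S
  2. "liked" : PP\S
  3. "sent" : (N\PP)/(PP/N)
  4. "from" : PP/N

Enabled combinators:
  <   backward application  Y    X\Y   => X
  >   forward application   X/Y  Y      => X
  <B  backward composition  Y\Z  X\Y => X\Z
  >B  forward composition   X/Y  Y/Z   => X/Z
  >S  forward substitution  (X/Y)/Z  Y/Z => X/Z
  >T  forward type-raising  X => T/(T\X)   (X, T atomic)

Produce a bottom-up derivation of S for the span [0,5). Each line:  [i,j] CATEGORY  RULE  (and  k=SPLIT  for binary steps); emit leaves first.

[0,5] S   >
  [0,1] "in" : S/N
  [1,5] N   >
    [1,2] N/(N\S)   >T
      [1,2] "ate" : S
    [2,5] N\S   <B
      [2,3] "liked" : PP\S
      [3,5] N\PP   >
        [3,4] "sent" : (N\PP)/(PP/N)
        [4,5] "from" : PP/N

[0,1] S/N  lex  "in"
[1,2] S  lex  "ate"
[1,2] N/(N\S)  >T
[2,3] PP\S  lex  "liked"
[3,4] (N\PP)/(PP/N)  lex  "sent"
[4,5] PP/N  lex  "from"
[3,5] N\PP  >  k=4
[2,5] N\S  <B  k=3
[1,5] N  >  k=2
[0,5] S  >  k=1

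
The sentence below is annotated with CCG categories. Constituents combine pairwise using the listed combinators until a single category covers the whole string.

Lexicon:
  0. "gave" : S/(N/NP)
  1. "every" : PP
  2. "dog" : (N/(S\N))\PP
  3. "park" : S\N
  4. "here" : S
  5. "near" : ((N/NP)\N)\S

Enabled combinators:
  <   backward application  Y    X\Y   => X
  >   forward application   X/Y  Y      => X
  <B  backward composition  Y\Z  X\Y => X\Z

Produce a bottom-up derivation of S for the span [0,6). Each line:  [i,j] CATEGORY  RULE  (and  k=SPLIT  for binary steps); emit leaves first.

[0,1] S/(N/NP)  lex  "gave"
[1,2] PP  lex  "every"
[2,3] (N/(S\N))\PP  lex  "dog"
[1,3] N/(S\N)  <  k=2
[3,4] S\N  lex  "park"
[1,4] N  >  k=3
[4,5] S  lex  "here"
[5,6] ((N/NP)\N)\S  lex  "near"
[4,6] (N/NP)\N  <  k=5
[1,6] N/NP  <  k=4
[0,6] S  >  k=1

[0,6] S   >
  [0,1] "gave" : S/(N/NP)
  [1,6] N/NP   <
    [1,4] N   >
      [1,3] N/(S\N)   <
        [1,2] "every" : PP
        [2,3] "dog" : (N/(S\N))\PP
      [3,4] "park" : S\N
    [4,6] (N/NP)\N   <
      [4,5] "here" : S
      [5,6] "near" : ((N/NP)\N)\S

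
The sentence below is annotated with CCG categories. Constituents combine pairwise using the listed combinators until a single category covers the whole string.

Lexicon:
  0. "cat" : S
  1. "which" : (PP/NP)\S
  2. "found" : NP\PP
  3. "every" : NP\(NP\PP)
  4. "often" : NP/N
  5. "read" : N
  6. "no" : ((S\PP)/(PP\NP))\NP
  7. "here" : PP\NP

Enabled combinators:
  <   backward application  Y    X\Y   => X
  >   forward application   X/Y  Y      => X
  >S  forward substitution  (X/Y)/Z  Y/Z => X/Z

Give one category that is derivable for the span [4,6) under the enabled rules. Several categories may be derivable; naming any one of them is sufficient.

[0,8] S   <
  [0,4] PP   >
    [0,2] PP/NP   <
      [0,1] "cat" : S
      [1,2] "which" : (PP/NP)\S
    [2,4] NP   <
      [2,3] "found" : NP\PP
      [3,4] "every" : NP\(NP\PP)
  [4,8] S\PP   >
    [4,7] (S\PP)/(PP\NP)   <
      [4,6] NP   >
        [4,5] "often" : NP/N
        [5,6] "read" : N
      [6,7] "no" : ((S\PP)/(PP\NP))\NP
    [7,8] "here" : PP\NP

NP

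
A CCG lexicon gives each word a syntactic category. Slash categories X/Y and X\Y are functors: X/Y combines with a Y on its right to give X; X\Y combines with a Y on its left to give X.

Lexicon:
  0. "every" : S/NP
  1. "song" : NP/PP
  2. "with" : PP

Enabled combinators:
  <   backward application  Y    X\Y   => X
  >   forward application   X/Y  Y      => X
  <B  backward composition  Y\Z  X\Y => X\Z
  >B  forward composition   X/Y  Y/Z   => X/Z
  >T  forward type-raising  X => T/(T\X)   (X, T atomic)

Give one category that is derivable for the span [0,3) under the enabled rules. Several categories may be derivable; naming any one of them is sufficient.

S

[0,3] S   >
  [0,2] S/PP   >B
    [0,1] "every" : S/NP
    [1,2] "song" : NP/PP
  [2,3] "with" : PP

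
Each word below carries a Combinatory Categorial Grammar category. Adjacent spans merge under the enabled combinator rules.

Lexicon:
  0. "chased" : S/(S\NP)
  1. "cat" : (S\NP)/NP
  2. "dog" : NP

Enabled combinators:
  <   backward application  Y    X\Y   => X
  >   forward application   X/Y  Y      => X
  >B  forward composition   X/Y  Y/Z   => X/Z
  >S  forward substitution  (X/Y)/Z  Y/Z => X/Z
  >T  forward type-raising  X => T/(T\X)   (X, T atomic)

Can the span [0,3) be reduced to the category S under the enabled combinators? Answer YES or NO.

YES

[0,3] S   >
  [0,1] "chased" : S/(S\NP)
  [1,3] S\NP   >
    [1,2] "cat" : (S\NP)/NP
    [2,3] "dog" : NP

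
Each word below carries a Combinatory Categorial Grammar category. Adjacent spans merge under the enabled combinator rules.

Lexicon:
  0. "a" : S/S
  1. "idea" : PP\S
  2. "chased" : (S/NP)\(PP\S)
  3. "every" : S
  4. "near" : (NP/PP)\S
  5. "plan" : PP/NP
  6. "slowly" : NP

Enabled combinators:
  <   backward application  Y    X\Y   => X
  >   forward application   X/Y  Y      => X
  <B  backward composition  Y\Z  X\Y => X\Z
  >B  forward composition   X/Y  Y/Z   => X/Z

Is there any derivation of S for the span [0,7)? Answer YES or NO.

YES

[0,7] S   >
  [0,5] S/PP   >B
    [0,3] S/NP   >B
      [0,1] "a" : S/S
      [1,3] S/NP   <
        [1,2] "idea" : PP\S
        [2,3] "chased" : (S/NP)\(PP\S)
    [3,5] NP/PP   <
      [3,4] "every" : S
      [4,5] "near" : (NP/PP)\S
  [5,7] PP   >
    [5,6] "plan" : PP/NP
    [6,7] "slowly" : NP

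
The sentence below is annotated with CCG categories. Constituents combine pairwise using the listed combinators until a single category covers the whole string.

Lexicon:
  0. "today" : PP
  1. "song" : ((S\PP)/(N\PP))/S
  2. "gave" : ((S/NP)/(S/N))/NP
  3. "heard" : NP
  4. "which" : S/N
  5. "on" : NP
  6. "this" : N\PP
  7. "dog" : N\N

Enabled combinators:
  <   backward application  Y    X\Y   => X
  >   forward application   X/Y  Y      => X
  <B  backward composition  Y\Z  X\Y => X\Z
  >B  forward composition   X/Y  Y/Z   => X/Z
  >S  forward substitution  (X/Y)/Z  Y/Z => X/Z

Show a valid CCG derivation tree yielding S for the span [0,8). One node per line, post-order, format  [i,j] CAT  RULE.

[0,1] PP  lex  "today"
[1,2] ((S\PP)/(N\PP))/S  lex  "song"
[2,3] ((S/NP)/(S/N))/NP  lex  "gave"
[3,4] NP  lex  "heard"
[2,4] (S/NP)/(S/N)  >  k=3
[4,5] S/N  lex  "which"
[2,5] S/NP  >  k=4
[5,6] NP  lex  "on"
[2,6] S  >  k=5
[1,6] (S\PP)/(N\PP)  >  k=2
[6,7] N\PP  lex  "this"
[7,8] N\N  lex  "dog"
[6,8] N\PP  <B  k=7
[1,8] S\PP  >  k=6
[0,8] S  <  k=1

[0,8] S   <
  [0,1] "today" : PP
  [1,8] S\PP   >
    [1,6] (S\PP)/(N\PP)   >
      [1,2] "song" : ((S\PP)/(N\PP))/S
      [2,6] S   >
        [2,5] S/NP   >
          [2,4] (S/NP)/(S/N)   >
            [2,3] "gave" : ((S/NP)/(S/N))/NP
            [3,4] "heard" : NP
          [4,5] "which" : S/N
        [5,6] "on" : NP
    [6,8] N\PP   <B
      [6,7] "this" : N\PP
      [7,8] "dog" : N\N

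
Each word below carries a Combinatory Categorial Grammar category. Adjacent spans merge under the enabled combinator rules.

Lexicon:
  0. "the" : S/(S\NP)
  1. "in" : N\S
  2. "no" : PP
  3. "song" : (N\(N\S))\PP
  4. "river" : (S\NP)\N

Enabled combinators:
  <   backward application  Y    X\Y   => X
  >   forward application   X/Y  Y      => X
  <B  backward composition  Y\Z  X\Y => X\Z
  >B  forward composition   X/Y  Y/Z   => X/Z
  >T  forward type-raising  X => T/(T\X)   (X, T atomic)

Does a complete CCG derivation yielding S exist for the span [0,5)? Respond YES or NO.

YES

[0,5] S   >
  [0,1] "the" : S/(S\NP)
  [1,5] S\NP   <
    [1,4] N   <
      [1,2] "in" : N\S
      [2,4] N\(N\S)   <
        [2,3] "no" : PP
        [3,4] "song" : (N\(N\S))\PP
    [4,5] "river" : (S\NP)\N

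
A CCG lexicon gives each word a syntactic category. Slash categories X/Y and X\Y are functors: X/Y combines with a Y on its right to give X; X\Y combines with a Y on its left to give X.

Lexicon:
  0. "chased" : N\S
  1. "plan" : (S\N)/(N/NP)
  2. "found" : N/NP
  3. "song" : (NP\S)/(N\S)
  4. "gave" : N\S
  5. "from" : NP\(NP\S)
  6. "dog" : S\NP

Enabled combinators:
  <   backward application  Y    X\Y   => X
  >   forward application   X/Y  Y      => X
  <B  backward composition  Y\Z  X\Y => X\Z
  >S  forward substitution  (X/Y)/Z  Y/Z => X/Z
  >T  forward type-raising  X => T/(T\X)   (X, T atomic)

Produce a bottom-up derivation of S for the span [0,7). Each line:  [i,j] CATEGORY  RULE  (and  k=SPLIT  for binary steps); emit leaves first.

[0,7] S   <
  [0,6] NP   <
    [0,5] NP\S   <B
      [0,3] S\S   <B
        [0,1] "chased" : N\S
        [1,3] S\N   >
          [1,2] "plan" : (S\N)/(N/NP)
          [2,3] "found" : N/NP
      [3,5] NP\S   >
        [3,4] "song" : (NP\S)/(N\S)
        [4,5] "gave" : N\S
    [5,6] "from" : NP\(NP\S)
  [6,7] "dog" : S\NP

[0,1] N\S  lex  "chased"
[1,2] (S\N)/(N/NP)  lex  "plan"
[2,3] N/NP  lex  "found"
[1,3] S\N  >  k=2
[0,3] S\S  <B  k=1
[3,4] (NP\S)/(N\S)  lex  "song"
[4,5] N\S  lex  "gave"
[3,5] NP\S  >  k=4
[0,5] NP\S  <B  k=3
[5,6] NP\(NP\S)  lex  "from"
[0,6] NP  <  k=5
[6,7] S\NP  lex  "dog"
[0,7] S  <  k=6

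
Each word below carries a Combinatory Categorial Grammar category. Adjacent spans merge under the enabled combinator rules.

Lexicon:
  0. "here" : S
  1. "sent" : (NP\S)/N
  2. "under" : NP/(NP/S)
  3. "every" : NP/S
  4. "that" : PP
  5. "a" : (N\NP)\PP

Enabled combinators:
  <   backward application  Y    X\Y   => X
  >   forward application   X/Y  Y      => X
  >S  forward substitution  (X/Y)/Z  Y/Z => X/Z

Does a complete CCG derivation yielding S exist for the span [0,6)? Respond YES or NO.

NO

S (NP\S)/N NP/(NP/S) NP/S PP (N\NP)\PP
CKY chart[0,6] = {NP}; S ∉ chart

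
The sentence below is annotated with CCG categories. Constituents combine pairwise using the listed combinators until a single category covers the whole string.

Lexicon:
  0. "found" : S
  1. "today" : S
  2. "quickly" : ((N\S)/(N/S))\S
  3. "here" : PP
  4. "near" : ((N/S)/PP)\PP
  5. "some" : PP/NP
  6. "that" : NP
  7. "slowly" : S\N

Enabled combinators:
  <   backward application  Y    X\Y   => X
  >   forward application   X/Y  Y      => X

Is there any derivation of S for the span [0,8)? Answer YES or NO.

[0,8] S   <
  [0,7] N   <
    [0,1] "found" : S
    [1,7] N\S   >
      [1,3] (N\S)/(N/S)   <
        [1,2] "today" : S
        [2,3] "quickly" : ((N\S)/(N/S))\S
      [3,7] N/S   >
        [3,5] (N/S)/PP   <
          [3,4] "here" : PP
          [4,5] "near" : ((N/S)/PP)\PP
        [5,7] PP   >
          [5,6] "some" : PP/NP
          [6,7] "that" : NP
  [7,8] "slowly" : S\N

YES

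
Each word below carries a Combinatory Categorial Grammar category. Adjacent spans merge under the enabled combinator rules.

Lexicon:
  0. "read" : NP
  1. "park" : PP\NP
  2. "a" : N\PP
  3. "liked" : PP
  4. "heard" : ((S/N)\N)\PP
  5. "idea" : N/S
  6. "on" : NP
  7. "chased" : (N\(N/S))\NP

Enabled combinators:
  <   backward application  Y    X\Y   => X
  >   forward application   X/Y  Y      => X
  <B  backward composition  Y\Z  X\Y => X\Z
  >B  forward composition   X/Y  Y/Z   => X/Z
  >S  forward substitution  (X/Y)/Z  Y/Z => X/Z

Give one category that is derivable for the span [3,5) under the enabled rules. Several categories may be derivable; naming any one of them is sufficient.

[0,8] S   >
  [0,5] S/N   <
    [0,3] N   <
      [0,2] PP   <
        [0,1] "read" : NP
        [1,2] "park" : PP\NP
      [2,3] "a" : N\PP
    [3,5] (S/N)\N   <
      [3,4] "liked" : PP
      [4,5] "heard" : ((S/N)\N)\PP
  [5,8] N   <
    [5,6] "idea" : N/S
    [6,8] N\(N/S)   <
      [6,7] "on" : NP
      [7,8] "chased" : (N\(N/S))\NP

(S/N)\N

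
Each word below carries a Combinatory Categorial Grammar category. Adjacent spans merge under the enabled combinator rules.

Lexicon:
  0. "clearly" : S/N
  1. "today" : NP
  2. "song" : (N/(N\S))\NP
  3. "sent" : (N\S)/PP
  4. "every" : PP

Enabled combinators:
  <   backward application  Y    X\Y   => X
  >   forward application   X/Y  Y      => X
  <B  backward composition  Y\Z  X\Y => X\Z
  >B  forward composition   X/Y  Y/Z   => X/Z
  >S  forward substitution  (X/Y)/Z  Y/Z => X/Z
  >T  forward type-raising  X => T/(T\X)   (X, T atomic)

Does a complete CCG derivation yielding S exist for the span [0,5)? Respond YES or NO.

[0,5] S   >
  [0,1] "clearly" : S/N
  [1,5] N   >
    [1,3] N/(N\S)   <
      [1,2] "today" : NP
      [2,3] "song" : (N/(N\S))\NP
    [3,5] N\S   >
      [3,4] "sent" : (N\S)/PP
      [4,5] "every" : PP

YES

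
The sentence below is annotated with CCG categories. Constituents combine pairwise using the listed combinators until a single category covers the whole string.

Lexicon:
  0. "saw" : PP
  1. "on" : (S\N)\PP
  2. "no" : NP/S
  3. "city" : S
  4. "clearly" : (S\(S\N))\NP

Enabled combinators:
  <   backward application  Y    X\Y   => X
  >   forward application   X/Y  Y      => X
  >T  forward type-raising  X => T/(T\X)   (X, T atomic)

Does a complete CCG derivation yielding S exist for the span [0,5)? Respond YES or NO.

YES

[0,5] S   <
  [0,2] S\N   <
    [0,1] "saw" : PP
    [1,2] "on" : (S\N)\PP
  [2,5] S\(S\N)   <
    [2,4] NP   >
      [2,3] "no" : NP/S
      [3,4] "city" : S
    [4,5] "clearly" : (S\(S\N))\NP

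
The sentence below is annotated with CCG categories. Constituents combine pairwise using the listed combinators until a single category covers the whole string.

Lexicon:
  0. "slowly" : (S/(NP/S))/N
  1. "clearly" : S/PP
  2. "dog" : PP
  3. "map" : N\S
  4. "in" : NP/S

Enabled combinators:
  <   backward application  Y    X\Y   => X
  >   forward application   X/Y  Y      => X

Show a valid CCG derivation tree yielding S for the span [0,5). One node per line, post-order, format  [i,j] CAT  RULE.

[0,5] S   >
  [0,4] S/(NP/S)   >
    [0,1] "slowly" : (S/(NP/S))/N
    [1,4] N   <
      [1,3] S   >
        [1,2] "clearly" : S/PP
        [2,3] "dog" : PP
      [3,4] "map" : N\S
  [4,5] "in" : NP/S

[0,1] (S/(NP/S))/N  lex  "slowly"
[1,2] S/PP  lex  "clearly"
[2,3] PP  lex  "dog"
[1,3] S  >  k=2
[3,4] N\S  lex  "map"
[1,4] N  <  k=3
[0,4] S/(NP/S)  >  k=1
[4,5] NP/S  lex  "in"
[0,5] S  >  k=4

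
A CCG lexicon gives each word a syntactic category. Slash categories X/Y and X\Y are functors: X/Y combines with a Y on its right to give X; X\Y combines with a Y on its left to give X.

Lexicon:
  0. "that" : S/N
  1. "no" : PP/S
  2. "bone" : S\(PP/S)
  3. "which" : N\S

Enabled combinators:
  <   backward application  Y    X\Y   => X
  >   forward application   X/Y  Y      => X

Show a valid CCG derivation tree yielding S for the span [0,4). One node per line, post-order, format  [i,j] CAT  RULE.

[0,4] S   >
  [0,1] "that" : S/N
  [1,4] N   <
    [1,3] S   <
      [1,2] "no" : PP/S
      [2,3] "bone" : S\(PP/S)
    [3,4] "which" : N\S

[0,1] S/N  lex  "that"
[1,2] PP/S  lex  "no"
[2,3] S\(PP/S)  lex  "bone"
[1,3] S  <  k=2
[3,4] N\S  lex  "which"
[1,4] N  <  k=3
[0,4] S  >  k=1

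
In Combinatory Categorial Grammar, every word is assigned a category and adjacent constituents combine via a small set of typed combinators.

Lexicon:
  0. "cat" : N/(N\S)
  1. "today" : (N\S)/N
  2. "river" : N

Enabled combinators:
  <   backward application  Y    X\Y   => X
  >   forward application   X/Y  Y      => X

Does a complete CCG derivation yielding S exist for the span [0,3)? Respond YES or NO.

N/(N\S) (N\S)/N N
CKY chart[0,3] = {N}; S ∉ chart

NO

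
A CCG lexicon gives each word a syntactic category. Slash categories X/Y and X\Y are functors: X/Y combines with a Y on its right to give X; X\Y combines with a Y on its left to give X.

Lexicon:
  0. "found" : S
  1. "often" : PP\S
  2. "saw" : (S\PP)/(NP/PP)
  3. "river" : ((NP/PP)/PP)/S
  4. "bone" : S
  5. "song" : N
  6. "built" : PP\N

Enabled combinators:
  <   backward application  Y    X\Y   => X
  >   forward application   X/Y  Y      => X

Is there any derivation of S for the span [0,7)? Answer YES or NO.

YES

[0,7] S   <
  [0,2] PP   <
    [0,1] "found" : S
    [1,2] "often" : PP\S
  [2,7] S\PP   >
    [2,3] "saw" : (S\PP)/(NP/PP)
    [3,7] NP/PP   >
      [3,5] (NP/PP)/PP   >
        [3,4] "river" : ((NP/PP)/PP)/S
        [4,5] "bone" : S
      [5,7] PP   <
        [5,6] "song" : N
        [6,7] "built" : PP\N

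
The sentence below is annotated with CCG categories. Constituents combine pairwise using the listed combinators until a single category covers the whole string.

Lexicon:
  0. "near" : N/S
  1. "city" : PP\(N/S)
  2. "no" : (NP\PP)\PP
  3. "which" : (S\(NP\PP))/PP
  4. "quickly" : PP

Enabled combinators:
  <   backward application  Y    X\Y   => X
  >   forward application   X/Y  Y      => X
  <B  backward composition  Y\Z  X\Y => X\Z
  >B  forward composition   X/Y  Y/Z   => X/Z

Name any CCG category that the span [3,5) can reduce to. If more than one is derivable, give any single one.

[0,5] S   <
  [0,2] PP   <
    [0,1] "near" : N/S
    [1,2] "city" : PP\(N/S)
  [2,5] S\PP   <B
    [2,3] "no" : (NP\PP)\PP
    [3,5] S\(NP\PP)   >
      [3,4] "which" : (S\(NP\PP))/PP
      [4,5] "quickly" : PP

S\(NP\PP)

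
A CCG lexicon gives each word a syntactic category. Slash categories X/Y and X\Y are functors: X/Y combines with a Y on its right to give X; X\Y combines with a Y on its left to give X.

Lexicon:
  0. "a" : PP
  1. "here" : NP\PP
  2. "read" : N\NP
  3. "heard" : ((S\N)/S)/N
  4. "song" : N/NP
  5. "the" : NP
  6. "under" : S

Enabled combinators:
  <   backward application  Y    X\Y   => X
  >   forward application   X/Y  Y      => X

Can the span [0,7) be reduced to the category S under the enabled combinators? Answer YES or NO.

[0,7] S   <
  [0,3] N   <
    [0,2] NP   <
      [0,1] "a" : PP
      [1,2] "here" : NP\PP
    [2,3] "read" : N\NP
  [3,7] S\N   >
    [3,6] (S\N)/S   >
      [3,4] "heard" : ((S\N)/S)/N
      [4,6] N   >
        [4,5] "song" : N/NP
        [5,6] "the" : NP
    [6,7] "under" : S

YES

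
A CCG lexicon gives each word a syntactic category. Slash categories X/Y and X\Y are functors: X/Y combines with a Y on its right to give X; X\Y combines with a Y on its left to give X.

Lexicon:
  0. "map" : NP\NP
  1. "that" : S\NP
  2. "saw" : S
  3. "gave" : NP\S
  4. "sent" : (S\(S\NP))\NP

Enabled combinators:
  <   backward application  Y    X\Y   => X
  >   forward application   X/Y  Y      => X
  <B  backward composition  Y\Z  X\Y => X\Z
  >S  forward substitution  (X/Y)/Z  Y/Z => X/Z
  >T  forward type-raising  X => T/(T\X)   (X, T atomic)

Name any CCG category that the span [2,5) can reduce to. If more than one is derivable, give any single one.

[0,5] S   <
  [0,2] S\NP   <B
    [0,1] "map" : NP\NP
    [1,2] "that" : S\NP
  [2,5] S\(S\NP)   <
    [2,4] NP   <
      [2,3] "saw" : S
      [3,4] "gave" : NP\S
    [4,5] "sent" : (S\(S\NP))\NP

S\(S\NP)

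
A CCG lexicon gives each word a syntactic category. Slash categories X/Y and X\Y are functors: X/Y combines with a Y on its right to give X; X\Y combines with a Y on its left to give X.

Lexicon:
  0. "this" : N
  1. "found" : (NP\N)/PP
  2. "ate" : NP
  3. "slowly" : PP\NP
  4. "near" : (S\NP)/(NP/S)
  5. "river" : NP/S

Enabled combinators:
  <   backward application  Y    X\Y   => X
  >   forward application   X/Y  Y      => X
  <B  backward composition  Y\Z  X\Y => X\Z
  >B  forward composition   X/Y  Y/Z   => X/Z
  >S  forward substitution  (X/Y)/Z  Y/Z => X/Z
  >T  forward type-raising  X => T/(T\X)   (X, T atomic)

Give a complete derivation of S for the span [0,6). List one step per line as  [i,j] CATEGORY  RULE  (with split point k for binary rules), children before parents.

[0,1] N  lex  "this"
[1,2] (NP\N)/PP  lex  "found"
[2,3] NP  lex  "ate"
[2,3] PP/(PP\NP)  >T
[3,4] PP\NP  lex  "slowly"
[2,4] PP  >  k=3
[1,4] NP\N  >  k=2
[4,5] (S\NP)/(NP/S)  lex  "near"
[5,6] NP/S  lex  "river"
[4,6] S\NP  >  k=5
[1,6] S\N  <B  k=4
[0,6] S  <  k=1

[0,6] S   <
  [0,1] "this" : N
  [1,6] S\N   <B
    [1,4] NP\N   >
      [1,2] "found" : (NP\N)/PP
      [2,4] PP   >
        [2,3] PP/(PP\NP)   >T
          [2,3] "ate" : NP
        [3,4] "slowly" : PP\NP
    [4,6] S\NP   >
      [4,5] "near" : (S\NP)/(NP/S)
      [5,6] "river" : NP/S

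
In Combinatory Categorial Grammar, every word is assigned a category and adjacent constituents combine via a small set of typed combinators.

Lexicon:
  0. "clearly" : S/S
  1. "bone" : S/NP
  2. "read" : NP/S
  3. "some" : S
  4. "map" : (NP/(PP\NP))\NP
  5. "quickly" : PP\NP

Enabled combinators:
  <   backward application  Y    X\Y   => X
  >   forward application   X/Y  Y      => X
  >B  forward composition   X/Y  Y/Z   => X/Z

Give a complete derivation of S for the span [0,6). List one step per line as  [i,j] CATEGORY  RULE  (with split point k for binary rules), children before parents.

[0,6] S   >
  [0,2] S/NP   >B
    [0,1] "clearly" : S/S
    [1,2] "bone" : S/NP
  [2,6] NP   >
    [2,5] NP/(PP\NP)   <
      [2,4] NP   >
        [2,3] "read" : NP/S
        [3,4] "some" : S
      [4,5] "map" : (NP/(PP\NP))\NP
    [5,6] "quickly" : PP\NP

[0,1] S/S  lex  "clearly"
[1,2] S/NP  lex  "bone"
[0,2] S/NP  >B  k=1
[2,3] NP/S  lex  "read"
[3,4] S  lex  "some"
[2,4] NP  >  k=3
[4,5] (NP/(PP\NP))\NP  lex  "map"
[2,5] NP/(PP\NP)  <  k=4
[5,6] PP\NP  lex  "quickly"
[2,6] NP  >  k=5
[0,6] S  >  k=2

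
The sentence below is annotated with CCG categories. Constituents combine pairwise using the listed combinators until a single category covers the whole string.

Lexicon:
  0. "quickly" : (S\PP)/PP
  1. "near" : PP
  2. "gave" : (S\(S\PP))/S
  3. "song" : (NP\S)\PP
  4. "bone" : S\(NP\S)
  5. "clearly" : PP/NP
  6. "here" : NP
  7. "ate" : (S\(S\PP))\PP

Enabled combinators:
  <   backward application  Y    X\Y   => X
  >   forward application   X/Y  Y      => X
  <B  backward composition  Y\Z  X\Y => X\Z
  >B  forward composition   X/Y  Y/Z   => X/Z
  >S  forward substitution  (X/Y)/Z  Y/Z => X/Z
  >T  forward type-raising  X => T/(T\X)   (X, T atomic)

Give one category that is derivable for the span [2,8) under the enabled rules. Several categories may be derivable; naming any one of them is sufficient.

S\(S\PP)

[0,8] S   <
  [0,2] S\PP   >
    [0,1] "quickly" : (S\PP)/PP
    [1,2] "near" : PP
  [2,8] S\(S\PP)   >
    [2,3] "gave" : (S\(S\PP))/S
    [3,8] S   <
      [3,5] S\PP   <B
        [3,4] "song" : (NP\S)\PP
        [4,5] "bone" : S\(NP\S)
      [5,8] S\(S\PP)   <
        [5,7] PP   >
          [5,6] "clearly" : PP/NP
          [6,7] "here" : NP
        [7,8] "ate" : (S\(S\PP))\PP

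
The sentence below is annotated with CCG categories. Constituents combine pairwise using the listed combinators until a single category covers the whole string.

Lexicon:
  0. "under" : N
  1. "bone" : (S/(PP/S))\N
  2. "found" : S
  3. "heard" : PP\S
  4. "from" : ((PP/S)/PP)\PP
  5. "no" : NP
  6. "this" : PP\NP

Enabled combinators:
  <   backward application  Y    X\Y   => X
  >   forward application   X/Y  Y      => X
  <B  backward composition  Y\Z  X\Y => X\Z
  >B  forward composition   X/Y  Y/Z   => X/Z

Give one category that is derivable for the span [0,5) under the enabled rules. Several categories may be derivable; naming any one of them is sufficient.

[0,7] S   >
  [0,5] S/PP   >B
    [0,2] S/(PP/S)   <
      [0,1] "under" : N
      [1,2] "bone" : (S/(PP/S))\N
    [2,5] (PP/S)/PP   <
      [2,4] PP   <
        [2,3] "found" : S
        [3,4] "heard" : PP\S
      [4,5] "from" : ((PP/S)/PP)\PP
  [5,7] PP   <
    [5,6] "no" : NP
    [6,7] "this" : PP\NP

S/PP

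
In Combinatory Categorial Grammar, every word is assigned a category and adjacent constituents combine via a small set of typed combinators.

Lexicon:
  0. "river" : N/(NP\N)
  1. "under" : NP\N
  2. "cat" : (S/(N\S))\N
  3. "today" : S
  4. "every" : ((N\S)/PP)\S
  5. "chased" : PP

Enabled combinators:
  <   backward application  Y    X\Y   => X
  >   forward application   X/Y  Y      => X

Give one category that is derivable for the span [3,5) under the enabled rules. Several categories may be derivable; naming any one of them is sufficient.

(N\S)/PP

[0,6] S   >
  [0,3] S/(N\S)   <
    [0,2] N   >
      [0,1] "river" : N/(NP\N)
      [1,2] "under" : NP\N
    [2,3] "cat" : (S/(N\S))\N
  [3,6] N\S   >
    [3,5] (N\S)/PP   <
      [3,4] "today" : S
      [4,5] "every" : ((N\S)/PP)\S
    [5,6] "chased" : PP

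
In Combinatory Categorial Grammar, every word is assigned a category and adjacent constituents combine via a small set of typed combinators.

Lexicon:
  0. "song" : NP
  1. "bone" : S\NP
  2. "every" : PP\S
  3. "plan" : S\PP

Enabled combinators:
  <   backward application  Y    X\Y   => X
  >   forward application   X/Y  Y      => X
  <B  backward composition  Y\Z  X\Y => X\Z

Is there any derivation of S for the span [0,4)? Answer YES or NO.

YES

[0,4] S   <
  [0,3] PP   <
    [0,1] "song" : NP
    [1,3] PP\NP   <B
      [1,2] "bone" : S\NP
      [2,3] "every" : PP\S
  [3,4] "plan" : S\PP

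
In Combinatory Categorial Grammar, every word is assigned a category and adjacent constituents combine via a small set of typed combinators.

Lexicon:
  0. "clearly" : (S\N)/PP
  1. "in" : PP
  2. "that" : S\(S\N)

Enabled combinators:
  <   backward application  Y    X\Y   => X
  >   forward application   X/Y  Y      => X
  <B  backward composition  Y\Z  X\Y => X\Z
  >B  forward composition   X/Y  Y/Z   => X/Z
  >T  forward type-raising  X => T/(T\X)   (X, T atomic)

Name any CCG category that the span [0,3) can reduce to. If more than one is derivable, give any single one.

[0,3] S   <
  [0,2] S\N   >
    [0,1] "clearly" : (S\N)/PP
    [1,2] "in" : PP
  [2,3] "that" : S\(S\N)

S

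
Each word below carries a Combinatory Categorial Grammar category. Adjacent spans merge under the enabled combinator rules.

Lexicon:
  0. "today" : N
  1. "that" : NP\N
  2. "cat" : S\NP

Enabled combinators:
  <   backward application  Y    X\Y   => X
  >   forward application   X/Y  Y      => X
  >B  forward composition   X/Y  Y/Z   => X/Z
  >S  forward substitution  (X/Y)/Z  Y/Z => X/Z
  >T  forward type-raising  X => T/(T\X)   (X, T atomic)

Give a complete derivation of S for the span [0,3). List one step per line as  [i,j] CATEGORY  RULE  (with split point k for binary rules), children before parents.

[0,3] S   <
  [0,2] NP   >
    [0,1] NP/(NP\N)   >T
      [0,1] "today" : N
    [1,2] "that" : NP\N
  [2,3] "cat" : S\NP

[0,1] N  lex  "today"
[0,1] NP/(NP\N)  >T
[1,2] NP\N  lex  "that"
[0,2] NP  >  k=1
[2,3] S\NP  lex  "cat"
[0,3] S  <  k=2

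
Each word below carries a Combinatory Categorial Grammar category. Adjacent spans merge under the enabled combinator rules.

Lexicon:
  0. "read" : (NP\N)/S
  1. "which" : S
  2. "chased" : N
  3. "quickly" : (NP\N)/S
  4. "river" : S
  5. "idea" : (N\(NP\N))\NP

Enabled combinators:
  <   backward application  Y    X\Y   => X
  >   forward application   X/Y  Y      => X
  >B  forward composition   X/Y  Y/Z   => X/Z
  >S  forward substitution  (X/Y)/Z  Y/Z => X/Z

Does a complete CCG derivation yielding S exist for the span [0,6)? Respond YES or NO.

NO

(NP\N)/S S N (NP\N)/S S (N\(NP\N))\NP
CKY chart[0,6] = {N}; S ∉ chart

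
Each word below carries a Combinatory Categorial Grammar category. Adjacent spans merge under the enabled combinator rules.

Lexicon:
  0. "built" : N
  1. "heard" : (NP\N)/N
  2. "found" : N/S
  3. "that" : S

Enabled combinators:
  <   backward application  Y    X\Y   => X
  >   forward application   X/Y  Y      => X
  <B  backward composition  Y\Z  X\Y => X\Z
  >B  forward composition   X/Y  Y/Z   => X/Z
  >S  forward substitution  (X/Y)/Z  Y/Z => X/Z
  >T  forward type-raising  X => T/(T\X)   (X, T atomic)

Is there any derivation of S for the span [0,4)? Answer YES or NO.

N (NP\N)/N N/S S
CKY chart[0,4] = {N/(N\NP), NP, NP/(NP\NP), NP/(N\N), NP/(S\S), PP/(PP\NP), S/(S\NP)}; S ∉ chart

NO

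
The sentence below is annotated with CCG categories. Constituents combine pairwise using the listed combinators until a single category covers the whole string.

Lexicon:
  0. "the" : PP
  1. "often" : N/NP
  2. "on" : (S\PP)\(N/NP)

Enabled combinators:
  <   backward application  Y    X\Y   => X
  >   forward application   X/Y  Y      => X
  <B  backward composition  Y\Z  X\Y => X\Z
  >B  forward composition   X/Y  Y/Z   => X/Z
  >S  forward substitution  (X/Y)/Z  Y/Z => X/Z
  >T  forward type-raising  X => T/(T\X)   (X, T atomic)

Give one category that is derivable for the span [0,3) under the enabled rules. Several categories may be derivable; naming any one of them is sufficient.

[0,3] S   <
  [0,1] "the" : PP
  [1,3] S\PP   <
    [1,2] "often" : N/NP
    [2,3] "on" : (S\PP)\(N/NP)

S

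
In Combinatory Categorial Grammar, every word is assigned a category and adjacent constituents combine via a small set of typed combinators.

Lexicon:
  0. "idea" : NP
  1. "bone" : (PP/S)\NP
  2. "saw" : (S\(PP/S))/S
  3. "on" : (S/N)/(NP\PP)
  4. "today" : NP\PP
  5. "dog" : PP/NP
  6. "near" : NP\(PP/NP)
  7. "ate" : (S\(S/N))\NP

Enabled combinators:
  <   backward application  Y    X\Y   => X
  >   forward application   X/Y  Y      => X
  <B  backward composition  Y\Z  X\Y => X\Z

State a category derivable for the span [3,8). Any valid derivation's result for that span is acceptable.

[0,8] S   <
  [0,2] PP/S   <
    [0,1] "idea" : NP
    [1,2] "bone" : (PP/S)\NP
  [2,8] S\(PP/S)   >
    [2,3] "saw" : (S\(PP/S))/S
    [3,8] S   <
      [3,5] S/N   >
        [3,4] "on" : (S/N)/(NP\PP)
        [4,5] "today" : NP\PP
      [5,8] S\(S/N)   <
        [5,7] NP   <
          [5,6] "dog" : PP/NP
          [6,7] "near" : NP\(PP/NP)
        [7,8] "ate" : (S\(S/N))\NP

S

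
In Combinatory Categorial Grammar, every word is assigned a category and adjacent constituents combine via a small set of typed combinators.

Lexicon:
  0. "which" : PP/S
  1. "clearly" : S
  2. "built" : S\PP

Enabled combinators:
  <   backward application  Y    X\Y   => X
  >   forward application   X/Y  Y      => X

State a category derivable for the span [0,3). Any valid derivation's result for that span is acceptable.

S

[0,3] S   <
  [0,2] PP   >
    [0,1] "which" : PP/S
    [1,2] "clearly" : S
  [2,3] "built" : S\PP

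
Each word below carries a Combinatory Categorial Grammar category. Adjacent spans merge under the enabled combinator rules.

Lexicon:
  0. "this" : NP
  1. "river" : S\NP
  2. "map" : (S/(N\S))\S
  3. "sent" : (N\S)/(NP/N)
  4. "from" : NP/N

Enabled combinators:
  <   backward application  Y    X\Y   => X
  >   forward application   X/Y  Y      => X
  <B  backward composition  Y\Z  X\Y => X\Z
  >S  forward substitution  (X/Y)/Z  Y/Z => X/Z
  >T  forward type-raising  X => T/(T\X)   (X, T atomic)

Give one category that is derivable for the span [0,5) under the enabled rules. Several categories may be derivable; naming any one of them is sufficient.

S

[0,5] S   >
  [0,3] S/(N\S)   <
    [0,2] S   >
      [0,1] S/(S\NP)   >T
        [0,1] "this" : NP
      [1,2] "river" : S\NP
    [2,3] "map" : (S/(N\S))\S
  [3,5] N\S   >
    [3,4] "sent" : (N\S)/(NP/N)
    [4,5] "from" : NP/N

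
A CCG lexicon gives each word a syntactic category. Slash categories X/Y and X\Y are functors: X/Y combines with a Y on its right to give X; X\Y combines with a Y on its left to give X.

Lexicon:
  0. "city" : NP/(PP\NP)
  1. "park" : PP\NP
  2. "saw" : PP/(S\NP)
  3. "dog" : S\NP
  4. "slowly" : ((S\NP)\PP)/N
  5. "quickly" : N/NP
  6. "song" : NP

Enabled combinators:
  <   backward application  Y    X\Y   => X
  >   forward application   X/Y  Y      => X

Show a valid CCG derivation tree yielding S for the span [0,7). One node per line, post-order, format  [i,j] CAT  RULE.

[0,7] S   <
  [0,2] NP   >
    [0,1] "city" : NP/(PP\NP)
    [1,2] "park" : PP\NP
  [2,7] S\NP   <
    [2,4] PP   >
      [2,3] "saw" : PP/(S\NP)
      [3,4] "dog" : S\NP
    [4,7] (S\NP)\PP   >
      [4,5] "slowly" : ((S\NP)\PP)/N
      [5,7] N   >
        [5,6] "quickly" : N/NP
        [6,7] "song" : NP

[0,1] NP/(PP\NP)  lex  "city"
[1,2] PP\NP  lex  "park"
[0,2] NP  >  k=1
[2,3] PP/(S\NP)  lex  "saw"
[3,4] S\NP  lex  "dog"
[2,4] PP  >  k=3
[4,5] ((S\NP)\PP)/N  lex  "slowly"
[5,6] N/NP  lex  "quickly"
[6,7] NP  lex  "song"
[5,7] N  >  k=6
[4,7] (S\NP)\PP  >  k=5
[2,7] S\NP  <  k=4
[0,7] S  <  k=2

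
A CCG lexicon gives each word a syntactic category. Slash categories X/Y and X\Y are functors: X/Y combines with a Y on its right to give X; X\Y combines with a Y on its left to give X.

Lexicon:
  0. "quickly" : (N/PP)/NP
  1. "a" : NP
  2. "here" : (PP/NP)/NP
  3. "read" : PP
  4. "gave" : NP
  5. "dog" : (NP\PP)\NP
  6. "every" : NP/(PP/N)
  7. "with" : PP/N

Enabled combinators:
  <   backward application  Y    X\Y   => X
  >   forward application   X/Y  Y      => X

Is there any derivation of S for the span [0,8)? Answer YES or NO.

NO

(N/PP)/NP NP (PP/NP)/NP PP NP (NP\PP)\NP NP/(PP/N) PP/N
CKY chart[0,8] = {N}; S ∉ chart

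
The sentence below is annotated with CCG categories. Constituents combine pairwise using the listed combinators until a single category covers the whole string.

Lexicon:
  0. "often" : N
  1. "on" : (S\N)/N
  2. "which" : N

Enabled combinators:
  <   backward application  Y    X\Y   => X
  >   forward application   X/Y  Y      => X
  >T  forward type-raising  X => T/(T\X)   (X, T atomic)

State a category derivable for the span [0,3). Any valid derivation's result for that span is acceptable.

[0,3] S   >
  [0,1] S/(S\N)   >T
    [0,1] "often" : N
  [1,3] S\N   >
    [1,2] "on" : (S\N)/N
    [2,3] "which" : N

S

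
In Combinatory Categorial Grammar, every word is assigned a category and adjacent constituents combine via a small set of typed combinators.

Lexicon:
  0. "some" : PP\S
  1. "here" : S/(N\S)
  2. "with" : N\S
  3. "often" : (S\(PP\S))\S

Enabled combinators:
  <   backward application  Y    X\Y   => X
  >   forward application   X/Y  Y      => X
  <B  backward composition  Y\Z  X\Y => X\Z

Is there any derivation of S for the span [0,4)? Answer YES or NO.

[0,4] S   <
  [0,1] "some" : PP\S
  [1,4] S\(PP\S)   <
    [1,3] S   >
      [1,2] "here" : S/(N\S)
      [2,3] "with" : N\S
    [3,4] "often" : (S\(PP\S))\S

YES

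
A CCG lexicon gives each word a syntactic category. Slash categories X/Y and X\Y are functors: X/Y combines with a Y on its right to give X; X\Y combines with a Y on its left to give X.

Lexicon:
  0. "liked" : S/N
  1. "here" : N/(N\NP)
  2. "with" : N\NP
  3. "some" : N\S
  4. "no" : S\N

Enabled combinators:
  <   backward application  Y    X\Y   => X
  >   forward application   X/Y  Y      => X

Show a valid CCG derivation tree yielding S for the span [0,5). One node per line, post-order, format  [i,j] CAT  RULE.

[0,1] S/N  lex  "liked"
[1,2] N/(N\NP)  lex  "here"
[2,3] N\NP  lex  "with"
[1,3] N  >  k=2
[0,3] S  >  k=1
[3,4] N\S  lex  "some"
[0,4] N  <  k=3
[4,5] S\N  lex  "no"
[0,5] S  <  k=4

[0,5] S   <
  [0,4] N   <
    [0,3] S   >
      [0,1] "liked" : S/N
      [1,3] N   >
        [1,2] "here" : N/(N\NP)
        [2,3] "with" : N\NP
    [3,4] "some" : N\S
  [4,5] "no" : S\N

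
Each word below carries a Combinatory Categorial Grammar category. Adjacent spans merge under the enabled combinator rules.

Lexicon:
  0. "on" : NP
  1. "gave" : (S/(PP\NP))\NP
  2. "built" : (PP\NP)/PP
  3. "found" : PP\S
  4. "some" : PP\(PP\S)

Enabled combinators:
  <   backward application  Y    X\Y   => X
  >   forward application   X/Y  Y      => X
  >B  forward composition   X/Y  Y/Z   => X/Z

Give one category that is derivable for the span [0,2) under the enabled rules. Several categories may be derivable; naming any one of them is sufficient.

S/(PP\NP)

[0,5] S   >
  [0,3] S/PP   >B
    [0,2] S/(PP\NP)   <
      [0,1] "on" : NP
      [1,2] "gave" : (S/(PP\NP))\NP
    [2,3] "built" : (PP\NP)/PP
  [3,5] PP   <
    [3,4] "found" : PP\S
    [4,5] "some" : PP\(PP\S)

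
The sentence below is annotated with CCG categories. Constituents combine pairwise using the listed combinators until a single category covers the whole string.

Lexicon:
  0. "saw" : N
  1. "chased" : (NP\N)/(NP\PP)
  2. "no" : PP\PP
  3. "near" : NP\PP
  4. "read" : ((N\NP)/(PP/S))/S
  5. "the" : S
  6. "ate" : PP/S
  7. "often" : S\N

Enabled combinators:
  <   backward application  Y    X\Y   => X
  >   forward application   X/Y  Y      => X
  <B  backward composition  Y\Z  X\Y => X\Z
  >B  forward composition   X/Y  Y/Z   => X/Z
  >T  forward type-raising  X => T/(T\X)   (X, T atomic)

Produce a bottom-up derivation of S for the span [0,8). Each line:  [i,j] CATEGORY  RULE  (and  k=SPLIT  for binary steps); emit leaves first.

[0,1] N  lex  "saw"
[0,1] NP/(NP\N)  >T
[1,2] (NP\N)/(NP\PP)  lex  "chased"
[2,3] PP\PP  lex  "no"
[3,4] NP\PP  lex  "near"
[2,4] NP\PP  <B  k=3
[1,4] NP\N  >  k=2
[0,4] NP  >  k=1
[4,5] ((N\NP)/(PP/S))/S  lex  "read"
[5,6] S  lex  "the"
[4,6] (N\NP)/(PP/S)  >  k=5
[6,7] PP/S  lex  "ate"
[4,7] N\NP  >  k=6
[0,7] N  <  k=4
[7,8] S\N  lex  "often"
[0,8] S  <  k=7

[0,8] S   <
  [0,7] N   <
    [0,4] NP   >
      [0,1] NP/(NP\N)   >T
        [0,1] "saw" : N
      [1,4] NP\N   >
        [1,2] "chased" : (NP\N)/(NP\PP)
        [2,4] NP\PP   <B
          [2,3] "no" : PP\PP
          [3,4] "near" : NP\PP
    [4,7] N\NP   >
      [4,6] (N\NP)/(PP/S)   >
        [4,5] "read" : ((N\NP)/(PP/S))/S
        [5,6] "the" : S
      [6,7] "ate" : PP/S
  [7,8] "often" : S\N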